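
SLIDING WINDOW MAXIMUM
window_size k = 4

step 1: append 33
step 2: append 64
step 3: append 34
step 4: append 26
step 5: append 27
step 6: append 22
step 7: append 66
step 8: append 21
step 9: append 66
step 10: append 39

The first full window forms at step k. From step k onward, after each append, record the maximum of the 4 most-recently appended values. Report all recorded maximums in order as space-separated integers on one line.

step 1: append 33 -> window=[33] (not full yet)
step 2: append 64 -> window=[33, 64] (not full yet)
step 3: append 34 -> window=[33, 64, 34] (not full yet)
step 4: append 26 -> window=[33, 64, 34, 26] -> max=64
step 5: append 27 -> window=[64, 34, 26, 27] -> max=64
step 6: append 22 -> window=[34, 26, 27, 22] -> max=34
step 7: append 66 -> window=[26, 27, 22, 66] -> max=66
step 8: append 21 -> window=[27, 22, 66, 21] -> max=66
step 9: append 66 -> window=[22, 66, 21, 66] -> max=66
step 10: append 39 -> window=[66, 21, 66, 39] -> max=66

Answer: 64 64 34 66 66 66 66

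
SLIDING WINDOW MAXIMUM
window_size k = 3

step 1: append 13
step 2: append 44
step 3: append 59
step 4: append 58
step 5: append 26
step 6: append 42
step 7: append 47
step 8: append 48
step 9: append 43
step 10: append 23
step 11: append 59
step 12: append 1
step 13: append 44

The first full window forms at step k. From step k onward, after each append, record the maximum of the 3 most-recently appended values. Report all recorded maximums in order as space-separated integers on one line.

step 1: append 13 -> window=[13] (not full yet)
step 2: append 44 -> window=[13, 44] (not full yet)
step 3: append 59 -> window=[13, 44, 59] -> max=59
step 4: append 58 -> window=[44, 59, 58] -> max=59
step 5: append 26 -> window=[59, 58, 26] -> max=59
step 6: append 42 -> window=[58, 26, 42] -> max=58
step 7: append 47 -> window=[26, 42, 47] -> max=47
step 8: append 48 -> window=[42, 47, 48] -> max=48
step 9: append 43 -> window=[47, 48, 43] -> max=48
step 10: append 23 -> window=[48, 43, 23] -> max=48
step 11: append 59 -> window=[43, 23, 59] -> max=59
step 12: append 1 -> window=[23, 59, 1] -> max=59
step 13: append 44 -> window=[59, 1, 44] -> max=59

Answer: 59 59 59 58 47 48 48 48 59 59 59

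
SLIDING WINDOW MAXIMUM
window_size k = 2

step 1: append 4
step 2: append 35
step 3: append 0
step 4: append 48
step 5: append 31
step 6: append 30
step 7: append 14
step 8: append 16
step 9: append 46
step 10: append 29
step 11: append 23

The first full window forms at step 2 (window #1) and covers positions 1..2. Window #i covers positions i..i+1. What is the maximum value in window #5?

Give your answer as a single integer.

step 1: append 4 -> window=[4] (not full yet)
step 2: append 35 -> window=[4, 35] -> max=35
step 3: append 0 -> window=[35, 0] -> max=35
step 4: append 48 -> window=[0, 48] -> max=48
step 5: append 31 -> window=[48, 31] -> max=48
step 6: append 30 -> window=[31, 30] -> max=31
Window #5 max = 31

Answer: 31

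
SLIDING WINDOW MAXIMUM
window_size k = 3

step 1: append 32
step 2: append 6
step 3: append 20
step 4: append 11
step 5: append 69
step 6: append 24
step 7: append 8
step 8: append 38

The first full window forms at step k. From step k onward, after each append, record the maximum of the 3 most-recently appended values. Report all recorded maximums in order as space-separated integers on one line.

step 1: append 32 -> window=[32] (not full yet)
step 2: append 6 -> window=[32, 6] (not full yet)
step 3: append 20 -> window=[32, 6, 20] -> max=32
step 4: append 11 -> window=[6, 20, 11] -> max=20
step 5: append 69 -> window=[20, 11, 69] -> max=69
step 6: append 24 -> window=[11, 69, 24] -> max=69
step 7: append 8 -> window=[69, 24, 8] -> max=69
step 8: append 38 -> window=[24, 8, 38] -> max=38

Answer: 32 20 69 69 69 38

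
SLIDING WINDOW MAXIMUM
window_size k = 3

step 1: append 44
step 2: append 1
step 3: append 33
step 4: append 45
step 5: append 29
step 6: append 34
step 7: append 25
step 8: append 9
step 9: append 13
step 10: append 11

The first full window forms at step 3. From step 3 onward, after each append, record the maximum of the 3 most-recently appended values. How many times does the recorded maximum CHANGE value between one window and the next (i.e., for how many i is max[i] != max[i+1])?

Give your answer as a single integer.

step 1: append 44 -> window=[44] (not full yet)
step 2: append 1 -> window=[44, 1] (not full yet)
step 3: append 33 -> window=[44, 1, 33] -> max=44
step 4: append 45 -> window=[1, 33, 45] -> max=45
step 5: append 29 -> window=[33, 45, 29] -> max=45
step 6: append 34 -> window=[45, 29, 34] -> max=45
step 7: append 25 -> window=[29, 34, 25] -> max=34
step 8: append 9 -> window=[34, 25, 9] -> max=34
step 9: append 13 -> window=[25, 9, 13] -> max=25
step 10: append 11 -> window=[9, 13, 11] -> max=13
Recorded maximums: 44 45 45 45 34 34 25 13
Changes between consecutive maximums: 4

Answer: 4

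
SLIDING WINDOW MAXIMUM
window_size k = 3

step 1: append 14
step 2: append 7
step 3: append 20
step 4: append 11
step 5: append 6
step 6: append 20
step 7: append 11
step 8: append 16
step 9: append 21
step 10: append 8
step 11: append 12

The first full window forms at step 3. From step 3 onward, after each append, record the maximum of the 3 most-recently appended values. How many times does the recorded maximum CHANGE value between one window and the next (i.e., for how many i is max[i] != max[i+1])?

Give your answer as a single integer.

Answer: 1

Derivation:
step 1: append 14 -> window=[14] (not full yet)
step 2: append 7 -> window=[14, 7] (not full yet)
step 3: append 20 -> window=[14, 7, 20] -> max=20
step 4: append 11 -> window=[7, 20, 11] -> max=20
step 5: append 6 -> window=[20, 11, 6] -> max=20
step 6: append 20 -> window=[11, 6, 20] -> max=20
step 7: append 11 -> window=[6, 20, 11] -> max=20
step 8: append 16 -> window=[20, 11, 16] -> max=20
step 9: append 21 -> window=[11, 16, 21] -> max=21
step 10: append 8 -> window=[16, 21, 8] -> max=21
step 11: append 12 -> window=[21, 8, 12] -> max=21
Recorded maximums: 20 20 20 20 20 20 21 21 21
Changes between consecutive maximums: 1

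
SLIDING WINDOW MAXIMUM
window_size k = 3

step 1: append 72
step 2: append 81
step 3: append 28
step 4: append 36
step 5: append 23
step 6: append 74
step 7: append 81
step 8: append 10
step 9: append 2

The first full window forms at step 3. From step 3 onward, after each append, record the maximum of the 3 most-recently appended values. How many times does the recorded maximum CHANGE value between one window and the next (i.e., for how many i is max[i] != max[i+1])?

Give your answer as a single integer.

step 1: append 72 -> window=[72] (not full yet)
step 2: append 81 -> window=[72, 81] (not full yet)
step 3: append 28 -> window=[72, 81, 28] -> max=81
step 4: append 36 -> window=[81, 28, 36] -> max=81
step 5: append 23 -> window=[28, 36, 23] -> max=36
step 6: append 74 -> window=[36, 23, 74] -> max=74
step 7: append 81 -> window=[23, 74, 81] -> max=81
step 8: append 10 -> window=[74, 81, 10] -> max=81
step 9: append 2 -> window=[81, 10, 2] -> max=81
Recorded maximums: 81 81 36 74 81 81 81
Changes between consecutive maximums: 3

Answer: 3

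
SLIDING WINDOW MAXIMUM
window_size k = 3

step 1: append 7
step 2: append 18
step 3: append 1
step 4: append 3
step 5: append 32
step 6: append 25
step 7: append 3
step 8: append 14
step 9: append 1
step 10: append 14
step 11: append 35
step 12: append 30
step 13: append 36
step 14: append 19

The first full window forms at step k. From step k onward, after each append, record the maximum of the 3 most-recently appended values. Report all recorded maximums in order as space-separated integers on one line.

step 1: append 7 -> window=[7] (not full yet)
step 2: append 18 -> window=[7, 18] (not full yet)
step 3: append 1 -> window=[7, 18, 1] -> max=18
step 4: append 3 -> window=[18, 1, 3] -> max=18
step 5: append 32 -> window=[1, 3, 32] -> max=32
step 6: append 25 -> window=[3, 32, 25] -> max=32
step 7: append 3 -> window=[32, 25, 3] -> max=32
step 8: append 14 -> window=[25, 3, 14] -> max=25
step 9: append 1 -> window=[3, 14, 1] -> max=14
step 10: append 14 -> window=[14, 1, 14] -> max=14
step 11: append 35 -> window=[1, 14, 35] -> max=35
step 12: append 30 -> window=[14, 35, 30] -> max=35
step 13: append 36 -> window=[35, 30, 36] -> max=36
step 14: append 19 -> window=[30, 36, 19] -> max=36

Answer: 18 18 32 32 32 25 14 14 35 35 36 36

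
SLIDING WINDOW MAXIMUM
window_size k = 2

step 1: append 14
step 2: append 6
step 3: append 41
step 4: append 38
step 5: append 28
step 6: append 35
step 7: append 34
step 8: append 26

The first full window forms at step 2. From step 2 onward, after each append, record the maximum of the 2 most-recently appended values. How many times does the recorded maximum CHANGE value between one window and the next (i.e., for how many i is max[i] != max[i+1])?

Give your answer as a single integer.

step 1: append 14 -> window=[14] (not full yet)
step 2: append 6 -> window=[14, 6] -> max=14
step 3: append 41 -> window=[6, 41] -> max=41
step 4: append 38 -> window=[41, 38] -> max=41
step 5: append 28 -> window=[38, 28] -> max=38
step 6: append 35 -> window=[28, 35] -> max=35
step 7: append 34 -> window=[35, 34] -> max=35
step 8: append 26 -> window=[34, 26] -> max=34
Recorded maximums: 14 41 41 38 35 35 34
Changes between consecutive maximums: 4

Answer: 4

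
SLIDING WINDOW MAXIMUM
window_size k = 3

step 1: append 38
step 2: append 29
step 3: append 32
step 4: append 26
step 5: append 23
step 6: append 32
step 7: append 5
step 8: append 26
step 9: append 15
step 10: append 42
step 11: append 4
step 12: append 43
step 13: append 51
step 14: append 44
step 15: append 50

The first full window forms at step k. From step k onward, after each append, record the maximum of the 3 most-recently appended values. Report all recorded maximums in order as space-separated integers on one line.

step 1: append 38 -> window=[38] (not full yet)
step 2: append 29 -> window=[38, 29] (not full yet)
step 3: append 32 -> window=[38, 29, 32] -> max=38
step 4: append 26 -> window=[29, 32, 26] -> max=32
step 5: append 23 -> window=[32, 26, 23] -> max=32
step 6: append 32 -> window=[26, 23, 32] -> max=32
step 7: append 5 -> window=[23, 32, 5] -> max=32
step 8: append 26 -> window=[32, 5, 26] -> max=32
step 9: append 15 -> window=[5, 26, 15] -> max=26
step 10: append 42 -> window=[26, 15, 42] -> max=42
step 11: append 4 -> window=[15, 42, 4] -> max=42
step 12: append 43 -> window=[42, 4, 43] -> max=43
step 13: append 51 -> window=[4, 43, 51] -> max=51
step 14: append 44 -> window=[43, 51, 44] -> max=51
step 15: append 50 -> window=[51, 44, 50] -> max=51

Answer: 38 32 32 32 32 32 26 42 42 43 51 51 51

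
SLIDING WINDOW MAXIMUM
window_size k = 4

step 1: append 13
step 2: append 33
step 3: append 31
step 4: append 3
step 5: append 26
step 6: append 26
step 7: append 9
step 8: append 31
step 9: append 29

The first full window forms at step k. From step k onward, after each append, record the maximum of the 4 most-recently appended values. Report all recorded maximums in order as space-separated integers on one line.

Answer: 33 33 31 26 31 31

Derivation:
step 1: append 13 -> window=[13] (not full yet)
step 2: append 33 -> window=[13, 33] (not full yet)
step 3: append 31 -> window=[13, 33, 31] (not full yet)
step 4: append 3 -> window=[13, 33, 31, 3] -> max=33
step 5: append 26 -> window=[33, 31, 3, 26] -> max=33
step 6: append 26 -> window=[31, 3, 26, 26] -> max=31
step 7: append 9 -> window=[3, 26, 26, 9] -> max=26
step 8: append 31 -> window=[26, 26, 9, 31] -> max=31
step 9: append 29 -> window=[26, 9, 31, 29] -> max=31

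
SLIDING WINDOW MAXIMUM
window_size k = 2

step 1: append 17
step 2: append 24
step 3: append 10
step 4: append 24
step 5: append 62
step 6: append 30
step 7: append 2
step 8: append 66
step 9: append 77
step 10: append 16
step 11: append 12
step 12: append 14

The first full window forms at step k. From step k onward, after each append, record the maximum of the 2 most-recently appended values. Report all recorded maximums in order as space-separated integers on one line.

step 1: append 17 -> window=[17] (not full yet)
step 2: append 24 -> window=[17, 24] -> max=24
step 3: append 10 -> window=[24, 10] -> max=24
step 4: append 24 -> window=[10, 24] -> max=24
step 5: append 62 -> window=[24, 62] -> max=62
step 6: append 30 -> window=[62, 30] -> max=62
step 7: append 2 -> window=[30, 2] -> max=30
step 8: append 66 -> window=[2, 66] -> max=66
step 9: append 77 -> window=[66, 77] -> max=77
step 10: append 16 -> window=[77, 16] -> max=77
step 11: append 12 -> window=[16, 12] -> max=16
step 12: append 14 -> window=[12, 14] -> max=14

Answer: 24 24 24 62 62 30 66 77 77 16 14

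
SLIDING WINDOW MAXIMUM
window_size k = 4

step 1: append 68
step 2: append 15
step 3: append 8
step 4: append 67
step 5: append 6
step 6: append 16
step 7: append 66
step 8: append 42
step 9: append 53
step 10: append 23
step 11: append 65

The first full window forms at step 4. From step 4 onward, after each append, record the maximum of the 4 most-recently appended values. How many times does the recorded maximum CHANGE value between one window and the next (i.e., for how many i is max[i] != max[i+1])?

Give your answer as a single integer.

Answer: 3

Derivation:
step 1: append 68 -> window=[68] (not full yet)
step 2: append 15 -> window=[68, 15] (not full yet)
step 3: append 8 -> window=[68, 15, 8] (not full yet)
step 4: append 67 -> window=[68, 15, 8, 67] -> max=68
step 5: append 6 -> window=[15, 8, 67, 6] -> max=67
step 6: append 16 -> window=[8, 67, 6, 16] -> max=67
step 7: append 66 -> window=[67, 6, 16, 66] -> max=67
step 8: append 42 -> window=[6, 16, 66, 42] -> max=66
step 9: append 53 -> window=[16, 66, 42, 53] -> max=66
step 10: append 23 -> window=[66, 42, 53, 23] -> max=66
step 11: append 65 -> window=[42, 53, 23, 65] -> max=65
Recorded maximums: 68 67 67 67 66 66 66 65
Changes between consecutive maximums: 3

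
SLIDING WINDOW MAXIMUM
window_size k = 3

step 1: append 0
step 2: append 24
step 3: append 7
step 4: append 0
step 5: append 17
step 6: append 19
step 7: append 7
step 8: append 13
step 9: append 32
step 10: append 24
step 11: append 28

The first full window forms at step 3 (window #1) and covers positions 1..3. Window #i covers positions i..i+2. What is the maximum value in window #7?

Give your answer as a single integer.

step 1: append 0 -> window=[0] (not full yet)
step 2: append 24 -> window=[0, 24] (not full yet)
step 3: append 7 -> window=[0, 24, 7] -> max=24
step 4: append 0 -> window=[24, 7, 0] -> max=24
step 5: append 17 -> window=[7, 0, 17] -> max=17
step 6: append 19 -> window=[0, 17, 19] -> max=19
step 7: append 7 -> window=[17, 19, 7] -> max=19
step 8: append 13 -> window=[19, 7, 13] -> max=19
step 9: append 32 -> window=[7, 13, 32] -> max=32
Window #7 max = 32

Answer: 32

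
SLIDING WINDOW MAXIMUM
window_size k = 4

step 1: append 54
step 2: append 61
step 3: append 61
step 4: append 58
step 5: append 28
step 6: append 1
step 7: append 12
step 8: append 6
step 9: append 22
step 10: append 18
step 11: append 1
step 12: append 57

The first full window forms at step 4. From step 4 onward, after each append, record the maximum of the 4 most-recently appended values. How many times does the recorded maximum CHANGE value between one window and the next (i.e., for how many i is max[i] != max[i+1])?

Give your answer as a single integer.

step 1: append 54 -> window=[54] (not full yet)
step 2: append 61 -> window=[54, 61] (not full yet)
step 3: append 61 -> window=[54, 61, 61] (not full yet)
step 4: append 58 -> window=[54, 61, 61, 58] -> max=61
step 5: append 28 -> window=[61, 61, 58, 28] -> max=61
step 6: append 1 -> window=[61, 58, 28, 1] -> max=61
step 7: append 12 -> window=[58, 28, 1, 12] -> max=58
step 8: append 6 -> window=[28, 1, 12, 6] -> max=28
step 9: append 22 -> window=[1, 12, 6, 22] -> max=22
step 10: append 18 -> window=[12, 6, 22, 18] -> max=22
step 11: append 1 -> window=[6, 22, 18, 1] -> max=22
step 12: append 57 -> window=[22, 18, 1, 57] -> max=57
Recorded maximums: 61 61 61 58 28 22 22 22 57
Changes between consecutive maximums: 4

Answer: 4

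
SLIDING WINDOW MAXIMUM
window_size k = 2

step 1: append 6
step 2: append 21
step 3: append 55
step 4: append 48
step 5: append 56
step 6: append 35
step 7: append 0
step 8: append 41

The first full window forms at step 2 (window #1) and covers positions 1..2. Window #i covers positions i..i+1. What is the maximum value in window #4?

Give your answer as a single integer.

step 1: append 6 -> window=[6] (not full yet)
step 2: append 21 -> window=[6, 21] -> max=21
step 3: append 55 -> window=[21, 55] -> max=55
step 4: append 48 -> window=[55, 48] -> max=55
step 5: append 56 -> window=[48, 56] -> max=56
Window #4 max = 56

Answer: 56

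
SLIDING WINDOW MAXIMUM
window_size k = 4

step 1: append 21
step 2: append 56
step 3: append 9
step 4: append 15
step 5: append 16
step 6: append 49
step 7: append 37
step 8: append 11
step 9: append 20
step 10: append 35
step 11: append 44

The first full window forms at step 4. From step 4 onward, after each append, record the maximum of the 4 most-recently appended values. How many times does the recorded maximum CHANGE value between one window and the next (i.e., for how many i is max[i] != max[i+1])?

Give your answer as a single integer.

Answer: 3

Derivation:
step 1: append 21 -> window=[21] (not full yet)
step 2: append 56 -> window=[21, 56] (not full yet)
step 3: append 9 -> window=[21, 56, 9] (not full yet)
step 4: append 15 -> window=[21, 56, 9, 15] -> max=56
step 5: append 16 -> window=[56, 9, 15, 16] -> max=56
step 6: append 49 -> window=[9, 15, 16, 49] -> max=49
step 7: append 37 -> window=[15, 16, 49, 37] -> max=49
step 8: append 11 -> window=[16, 49, 37, 11] -> max=49
step 9: append 20 -> window=[49, 37, 11, 20] -> max=49
step 10: append 35 -> window=[37, 11, 20, 35] -> max=37
step 11: append 44 -> window=[11, 20, 35, 44] -> max=44
Recorded maximums: 56 56 49 49 49 49 37 44
Changes between consecutive maximums: 3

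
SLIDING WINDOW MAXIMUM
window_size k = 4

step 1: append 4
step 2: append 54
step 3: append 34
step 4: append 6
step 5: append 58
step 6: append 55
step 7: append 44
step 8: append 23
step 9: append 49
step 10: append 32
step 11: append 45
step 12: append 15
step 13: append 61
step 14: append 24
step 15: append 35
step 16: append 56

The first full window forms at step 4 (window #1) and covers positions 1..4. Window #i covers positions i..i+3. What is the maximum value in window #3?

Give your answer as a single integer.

Answer: 58

Derivation:
step 1: append 4 -> window=[4] (not full yet)
step 2: append 54 -> window=[4, 54] (not full yet)
step 3: append 34 -> window=[4, 54, 34] (not full yet)
step 4: append 6 -> window=[4, 54, 34, 6] -> max=54
step 5: append 58 -> window=[54, 34, 6, 58] -> max=58
step 6: append 55 -> window=[34, 6, 58, 55] -> max=58
Window #3 max = 58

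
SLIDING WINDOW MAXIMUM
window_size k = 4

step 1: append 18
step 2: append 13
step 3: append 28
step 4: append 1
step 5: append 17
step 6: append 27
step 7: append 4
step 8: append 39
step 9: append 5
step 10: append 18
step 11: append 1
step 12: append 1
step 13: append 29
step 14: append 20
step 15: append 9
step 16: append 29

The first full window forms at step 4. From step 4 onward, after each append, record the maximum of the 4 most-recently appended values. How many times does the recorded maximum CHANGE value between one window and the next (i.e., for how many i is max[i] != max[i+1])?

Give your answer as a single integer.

step 1: append 18 -> window=[18] (not full yet)
step 2: append 13 -> window=[18, 13] (not full yet)
step 3: append 28 -> window=[18, 13, 28] (not full yet)
step 4: append 1 -> window=[18, 13, 28, 1] -> max=28
step 5: append 17 -> window=[13, 28, 1, 17] -> max=28
step 6: append 27 -> window=[28, 1, 17, 27] -> max=28
step 7: append 4 -> window=[1, 17, 27, 4] -> max=27
step 8: append 39 -> window=[17, 27, 4, 39] -> max=39
step 9: append 5 -> window=[27, 4, 39, 5] -> max=39
step 10: append 18 -> window=[4, 39, 5, 18] -> max=39
step 11: append 1 -> window=[39, 5, 18, 1] -> max=39
step 12: append 1 -> window=[5, 18, 1, 1] -> max=18
step 13: append 29 -> window=[18, 1, 1, 29] -> max=29
step 14: append 20 -> window=[1, 1, 29, 20] -> max=29
step 15: append 9 -> window=[1, 29, 20, 9] -> max=29
step 16: append 29 -> window=[29, 20, 9, 29] -> max=29
Recorded maximums: 28 28 28 27 39 39 39 39 18 29 29 29 29
Changes between consecutive maximums: 4

Answer: 4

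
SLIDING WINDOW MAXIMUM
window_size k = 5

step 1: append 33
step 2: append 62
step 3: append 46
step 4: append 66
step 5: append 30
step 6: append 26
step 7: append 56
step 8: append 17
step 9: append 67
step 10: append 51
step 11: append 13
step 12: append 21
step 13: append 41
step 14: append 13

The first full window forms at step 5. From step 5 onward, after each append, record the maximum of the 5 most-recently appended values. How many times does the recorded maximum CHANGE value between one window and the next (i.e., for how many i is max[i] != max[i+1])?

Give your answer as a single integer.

Answer: 2

Derivation:
step 1: append 33 -> window=[33] (not full yet)
step 2: append 62 -> window=[33, 62] (not full yet)
step 3: append 46 -> window=[33, 62, 46] (not full yet)
step 4: append 66 -> window=[33, 62, 46, 66] (not full yet)
step 5: append 30 -> window=[33, 62, 46, 66, 30] -> max=66
step 6: append 26 -> window=[62, 46, 66, 30, 26] -> max=66
step 7: append 56 -> window=[46, 66, 30, 26, 56] -> max=66
step 8: append 17 -> window=[66, 30, 26, 56, 17] -> max=66
step 9: append 67 -> window=[30, 26, 56, 17, 67] -> max=67
step 10: append 51 -> window=[26, 56, 17, 67, 51] -> max=67
step 11: append 13 -> window=[56, 17, 67, 51, 13] -> max=67
step 12: append 21 -> window=[17, 67, 51, 13, 21] -> max=67
step 13: append 41 -> window=[67, 51, 13, 21, 41] -> max=67
step 14: append 13 -> window=[51, 13, 21, 41, 13] -> max=51
Recorded maximums: 66 66 66 66 67 67 67 67 67 51
Changes between consecutive maximums: 2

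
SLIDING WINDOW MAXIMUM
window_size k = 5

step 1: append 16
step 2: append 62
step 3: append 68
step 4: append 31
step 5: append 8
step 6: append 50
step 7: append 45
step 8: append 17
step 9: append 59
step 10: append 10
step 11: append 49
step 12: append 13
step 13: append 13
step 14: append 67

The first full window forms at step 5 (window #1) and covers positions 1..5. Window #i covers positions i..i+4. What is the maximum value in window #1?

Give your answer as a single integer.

Answer: 68

Derivation:
step 1: append 16 -> window=[16] (not full yet)
step 2: append 62 -> window=[16, 62] (not full yet)
step 3: append 68 -> window=[16, 62, 68] (not full yet)
step 4: append 31 -> window=[16, 62, 68, 31] (not full yet)
step 5: append 8 -> window=[16, 62, 68, 31, 8] -> max=68
Window #1 max = 68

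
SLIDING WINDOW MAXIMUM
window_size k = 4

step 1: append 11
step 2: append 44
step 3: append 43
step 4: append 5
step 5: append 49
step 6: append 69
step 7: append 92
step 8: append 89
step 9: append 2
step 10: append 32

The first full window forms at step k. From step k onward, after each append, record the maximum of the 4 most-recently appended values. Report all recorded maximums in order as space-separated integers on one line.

Answer: 44 49 69 92 92 92 92

Derivation:
step 1: append 11 -> window=[11] (not full yet)
step 2: append 44 -> window=[11, 44] (not full yet)
step 3: append 43 -> window=[11, 44, 43] (not full yet)
step 4: append 5 -> window=[11, 44, 43, 5] -> max=44
step 5: append 49 -> window=[44, 43, 5, 49] -> max=49
step 6: append 69 -> window=[43, 5, 49, 69] -> max=69
step 7: append 92 -> window=[5, 49, 69, 92] -> max=92
step 8: append 89 -> window=[49, 69, 92, 89] -> max=92
step 9: append 2 -> window=[69, 92, 89, 2] -> max=92
step 10: append 32 -> window=[92, 89, 2, 32] -> max=92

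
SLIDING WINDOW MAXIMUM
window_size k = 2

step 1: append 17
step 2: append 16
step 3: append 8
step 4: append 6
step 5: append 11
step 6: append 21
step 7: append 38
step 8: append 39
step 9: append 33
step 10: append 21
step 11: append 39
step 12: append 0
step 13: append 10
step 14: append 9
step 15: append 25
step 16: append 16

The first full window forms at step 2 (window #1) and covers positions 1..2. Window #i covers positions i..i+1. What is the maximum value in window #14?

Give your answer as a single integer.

step 1: append 17 -> window=[17] (not full yet)
step 2: append 16 -> window=[17, 16] -> max=17
step 3: append 8 -> window=[16, 8] -> max=16
step 4: append 6 -> window=[8, 6] -> max=8
step 5: append 11 -> window=[6, 11] -> max=11
step 6: append 21 -> window=[11, 21] -> max=21
step 7: append 38 -> window=[21, 38] -> max=38
step 8: append 39 -> window=[38, 39] -> max=39
step 9: append 33 -> window=[39, 33] -> max=39
step 10: append 21 -> window=[33, 21] -> max=33
step 11: append 39 -> window=[21, 39] -> max=39
step 12: append 0 -> window=[39, 0] -> max=39
step 13: append 10 -> window=[0, 10] -> max=10
step 14: append 9 -> window=[10, 9] -> max=10
step 15: append 25 -> window=[9, 25] -> max=25
Window #14 max = 25

Answer: 25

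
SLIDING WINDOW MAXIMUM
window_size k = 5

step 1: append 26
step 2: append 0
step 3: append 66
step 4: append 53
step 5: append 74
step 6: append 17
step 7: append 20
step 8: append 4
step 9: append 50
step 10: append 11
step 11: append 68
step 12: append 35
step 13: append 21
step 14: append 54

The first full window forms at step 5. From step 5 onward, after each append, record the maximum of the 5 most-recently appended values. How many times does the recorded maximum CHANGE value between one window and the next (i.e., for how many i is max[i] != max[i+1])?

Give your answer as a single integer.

step 1: append 26 -> window=[26] (not full yet)
step 2: append 0 -> window=[26, 0] (not full yet)
step 3: append 66 -> window=[26, 0, 66] (not full yet)
step 4: append 53 -> window=[26, 0, 66, 53] (not full yet)
step 5: append 74 -> window=[26, 0, 66, 53, 74] -> max=74
step 6: append 17 -> window=[0, 66, 53, 74, 17] -> max=74
step 7: append 20 -> window=[66, 53, 74, 17, 20] -> max=74
step 8: append 4 -> window=[53, 74, 17, 20, 4] -> max=74
step 9: append 50 -> window=[74, 17, 20, 4, 50] -> max=74
step 10: append 11 -> window=[17, 20, 4, 50, 11] -> max=50
step 11: append 68 -> window=[20, 4, 50, 11, 68] -> max=68
step 12: append 35 -> window=[4, 50, 11, 68, 35] -> max=68
step 13: append 21 -> window=[50, 11, 68, 35, 21] -> max=68
step 14: append 54 -> window=[11, 68, 35, 21, 54] -> max=68
Recorded maximums: 74 74 74 74 74 50 68 68 68 68
Changes between consecutive maximums: 2

Answer: 2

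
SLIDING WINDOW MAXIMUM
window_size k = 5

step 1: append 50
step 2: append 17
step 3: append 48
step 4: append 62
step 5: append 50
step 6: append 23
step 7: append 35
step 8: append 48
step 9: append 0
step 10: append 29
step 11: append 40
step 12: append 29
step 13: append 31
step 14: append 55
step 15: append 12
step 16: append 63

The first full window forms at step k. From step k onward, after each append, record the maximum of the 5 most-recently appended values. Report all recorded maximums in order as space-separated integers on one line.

step 1: append 50 -> window=[50] (not full yet)
step 2: append 17 -> window=[50, 17] (not full yet)
step 3: append 48 -> window=[50, 17, 48] (not full yet)
step 4: append 62 -> window=[50, 17, 48, 62] (not full yet)
step 5: append 50 -> window=[50, 17, 48, 62, 50] -> max=62
step 6: append 23 -> window=[17, 48, 62, 50, 23] -> max=62
step 7: append 35 -> window=[48, 62, 50, 23, 35] -> max=62
step 8: append 48 -> window=[62, 50, 23, 35, 48] -> max=62
step 9: append 0 -> window=[50, 23, 35, 48, 0] -> max=50
step 10: append 29 -> window=[23, 35, 48, 0, 29] -> max=48
step 11: append 40 -> window=[35, 48, 0, 29, 40] -> max=48
step 12: append 29 -> window=[48, 0, 29, 40, 29] -> max=48
step 13: append 31 -> window=[0, 29, 40, 29, 31] -> max=40
step 14: append 55 -> window=[29, 40, 29, 31, 55] -> max=55
step 15: append 12 -> window=[40, 29, 31, 55, 12] -> max=55
step 16: append 63 -> window=[29, 31, 55, 12, 63] -> max=63

Answer: 62 62 62 62 50 48 48 48 40 55 55 63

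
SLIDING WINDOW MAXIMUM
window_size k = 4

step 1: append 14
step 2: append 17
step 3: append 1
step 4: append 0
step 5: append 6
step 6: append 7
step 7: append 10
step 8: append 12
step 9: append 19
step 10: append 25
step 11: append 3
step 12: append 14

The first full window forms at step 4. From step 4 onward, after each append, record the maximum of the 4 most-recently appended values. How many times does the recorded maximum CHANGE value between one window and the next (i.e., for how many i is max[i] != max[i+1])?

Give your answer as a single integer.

step 1: append 14 -> window=[14] (not full yet)
step 2: append 17 -> window=[14, 17] (not full yet)
step 3: append 1 -> window=[14, 17, 1] (not full yet)
step 4: append 0 -> window=[14, 17, 1, 0] -> max=17
step 5: append 6 -> window=[17, 1, 0, 6] -> max=17
step 6: append 7 -> window=[1, 0, 6, 7] -> max=7
step 7: append 10 -> window=[0, 6, 7, 10] -> max=10
step 8: append 12 -> window=[6, 7, 10, 12] -> max=12
step 9: append 19 -> window=[7, 10, 12, 19] -> max=19
step 10: append 25 -> window=[10, 12, 19, 25] -> max=25
step 11: append 3 -> window=[12, 19, 25, 3] -> max=25
step 12: append 14 -> window=[19, 25, 3, 14] -> max=25
Recorded maximums: 17 17 7 10 12 19 25 25 25
Changes between consecutive maximums: 5

Answer: 5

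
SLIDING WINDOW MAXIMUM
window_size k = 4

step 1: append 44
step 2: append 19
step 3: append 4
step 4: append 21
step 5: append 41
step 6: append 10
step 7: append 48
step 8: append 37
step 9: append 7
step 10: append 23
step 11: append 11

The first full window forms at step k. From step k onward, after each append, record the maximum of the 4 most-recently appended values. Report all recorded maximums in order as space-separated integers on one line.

step 1: append 44 -> window=[44] (not full yet)
step 2: append 19 -> window=[44, 19] (not full yet)
step 3: append 4 -> window=[44, 19, 4] (not full yet)
step 4: append 21 -> window=[44, 19, 4, 21] -> max=44
step 5: append 41 -> window=[19, 4, 21, 41] -> max=41
step 6: append 10 -> window=[4, 21, 41, 10] -> max=41
step 7: append 48 -> window=[21, 41, 10, 48] -> max=48
step 8: append 37 -> window=[41, 10, 48, 37] -> max=48
step 9: append 7 -> window=[10, 48, 37, 7] -> max=48
step 10: append 23 -> window=[48, 37, 7, 23] -> max=48
step 11: append 11 -> window=[37, 7, 23, 11] -> max=37

Answer: 44 41 41 48 48 48 48 37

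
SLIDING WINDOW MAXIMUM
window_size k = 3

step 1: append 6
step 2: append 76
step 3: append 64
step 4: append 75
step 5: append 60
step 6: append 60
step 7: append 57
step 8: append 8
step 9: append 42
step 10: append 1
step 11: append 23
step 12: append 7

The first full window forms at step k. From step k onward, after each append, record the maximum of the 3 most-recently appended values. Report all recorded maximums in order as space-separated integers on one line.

Answer: 76 76 75 75 60 60 57 42 42 23

Derivation:
step 1: append 6 -> window=[6] (not full yet)
step 2: append 76 -> window=[6, 76] (not full yet)
step 3: append 64 -> window=[6, 76, 64] -> max=76
step 4: append 75 -> window=[76, 64, 75] -> max=76
step 5: append 60 -> window=[64, 75, 60] -> max=75
step 6: append 60 -> window=[75, 60, 60] -> max=75
step 7: append 57 -> window=[60, 60, 57] -> max=60
step 8: append 8 -> window=[60, 57, 8] -> max=60
step 9: append 42 -> window=[57, 8, 42] -> max=57
step 10: append 1 -> window=[8, 42, 1] -> max=42
step 11: append 23 -> window=[42, 1, 23] -> max=42
step 12: append 7 -> window=[1, 23, 7] -> max=23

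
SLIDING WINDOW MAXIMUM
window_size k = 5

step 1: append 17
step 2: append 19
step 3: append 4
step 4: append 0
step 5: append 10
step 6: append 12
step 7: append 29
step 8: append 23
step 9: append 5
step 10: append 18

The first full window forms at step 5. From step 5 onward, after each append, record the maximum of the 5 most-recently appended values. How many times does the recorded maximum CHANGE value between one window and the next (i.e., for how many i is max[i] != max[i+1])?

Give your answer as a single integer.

Answer: 1

Derivation:
step 1: append 17 -> window=[17] (not full yet)
step 2: append 19 -> window=[17, 19] (not full yet)
step 3: append 4 -> window=[17, 19, 4] (not full yet)
step 4: append 0 -> window=[17, 19, 4, 0] (not full yet)
step 5: append 10 -> window=[17, 19, 4, 0, 10] -> max=19
step 6: append 12 -> window=[19, 4, 0, 10, 12] -> max=19
step 7: append 29 -> window=[4, 0, 10, 12, 29] -> max=29
step 8: append 23 -> window=[0, 10, 12, 29, 23] -> max=29
step 9: append 5 -> window=[10, 12, 29, 23, 5] -> max=29
step 10: append 18 -> window=[12, 29, 23, 5, 18] -> max=29
Recorded maximums: 19 19 29 29 29 29
Changes between consecutive maximums: 1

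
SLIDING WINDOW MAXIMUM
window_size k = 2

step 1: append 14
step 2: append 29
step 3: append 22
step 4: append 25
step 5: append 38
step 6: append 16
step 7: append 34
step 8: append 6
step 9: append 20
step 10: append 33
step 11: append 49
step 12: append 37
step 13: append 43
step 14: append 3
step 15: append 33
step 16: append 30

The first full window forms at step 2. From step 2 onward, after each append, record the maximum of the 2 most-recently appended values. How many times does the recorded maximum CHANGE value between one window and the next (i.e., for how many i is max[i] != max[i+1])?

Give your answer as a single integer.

step 1: append 14 -> window=[14] (not full yet)
step 2: append 29 -> window=[14, 29] -> max=29
step 3: append 22 -> window=[29, 22] -> max=29
step 4: append 25 -> window=[22, 25] -> max=25
step 5: append 38 -> window=[25, 38] -> max=38
step 6: append 16 -> window=[38, 16] -> max=38
step 7: append 34 -> window=[16, 34] -> max=34
step 8: append 6 -> window=[34, 6] -> max=34
step 9: append 20 -> window=[6, 20] -> max=20
step 10: append 33 -> window=[20, 33] -> max=33
step 11: append 49 -> window=[33, 49] -> max=49
step 12: append 37 -> window=[49, 37] -> max=49
step 13: append 43 -> window=[37, 43] -> max=43
step 14: append 3 -> window=[43, 3] -> max=43
step 15: append 33 -> window=[3, 33] -> max=33
step 16: append 30 -> window=[33, 30] -> max=33
Recorded maximums: 29 29 25 38 38 34 34 20 33 49 49 43 43 33 33
Changes between consecutive maximums: 8

Answer: 8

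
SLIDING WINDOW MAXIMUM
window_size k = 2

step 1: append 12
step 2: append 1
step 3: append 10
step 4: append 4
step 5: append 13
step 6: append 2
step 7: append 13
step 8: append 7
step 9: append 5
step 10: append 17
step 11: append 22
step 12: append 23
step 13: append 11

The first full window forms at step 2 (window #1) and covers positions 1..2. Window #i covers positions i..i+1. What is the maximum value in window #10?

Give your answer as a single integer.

step 1: append 12 -> window=[12] (not full yet)
step 2: append 1 -> window=[12, 1] -> max=12
step 3: append 10 -> window=[1, 10] -> max=10
step 4: append 4 -> window=[10, 4] -> max=10
step 5: append 13 -> window=[4, 13] -> max=13
step 6: append 2 -> window=[13, 2] -> max=13
step 7: append 13 -> window=[2, 13] -> max=13
step 8: append 7 -> window=[13, 7] -> max=13
step 9: append 5 -> window=[7, 5] -> max=7
step 10: append 17 -> window=[5, 17] -> max=17
step 11: append 22 -> window=[17, 22] -> max=22
Window #10 max = 22

Answer: 22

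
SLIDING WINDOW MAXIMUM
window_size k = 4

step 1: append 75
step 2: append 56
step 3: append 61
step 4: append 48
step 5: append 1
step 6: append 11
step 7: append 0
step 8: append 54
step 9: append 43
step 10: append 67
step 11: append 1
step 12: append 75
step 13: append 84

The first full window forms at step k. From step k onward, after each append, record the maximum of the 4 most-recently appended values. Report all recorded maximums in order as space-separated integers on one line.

step 1: append 75 -> window=[75] (not full yet)
step 2: append 56 -> window=[75, 56] (not full yet)
step 3: append 61 -> window=[75, 56, 61] (not full yet)
step 4: append 48 -> window=[75, 56, 61, 48] -> max=75
step 5: append 1 -> window=[56, 61, 48, 1] -> max=61
step 6: append 11 -> window=[61, 48, 1, 11] -> max=61
step 7: append 0 -> window=[48, 1, 11, 0] -> max=48
step 8: append 54 -> window=[1, 11, 0, 54] -> max=54
step 9: append 43 -> window=[11, 0, 54, 43] -> max=54
step 10: append 67 -> window=[0, 54, 43, 67] -> max=67
step 11: append 1 -> window=[54, 43, 67, 1] -> max=67
step 12: append 75 -> window=[43, 67, 1, 75] -> max=75
step 13: append 84 -> window=[67, 1, 75, 84] -> max=84

Answer: 75 61 61 48 54 54 67 67 75 84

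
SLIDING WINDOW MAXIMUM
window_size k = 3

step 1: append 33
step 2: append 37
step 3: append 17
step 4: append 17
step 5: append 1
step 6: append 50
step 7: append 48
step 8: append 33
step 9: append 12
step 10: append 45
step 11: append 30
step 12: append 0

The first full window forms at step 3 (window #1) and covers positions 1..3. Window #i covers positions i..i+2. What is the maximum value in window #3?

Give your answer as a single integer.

Answer: 17

Derivation:
step 1: append 33 -> window=[33] (not full yet)
step 2: append 37 -> window=[33, 37] (not full yet)
step 3: append 17 -> window=[33, 37, 17] -> max=37
step 4: append 17 -> window=[37, 17, 17] -> max=37
step 5: append 1 -> window=[17, 17, 1] -> max=17
Window #3 max = 17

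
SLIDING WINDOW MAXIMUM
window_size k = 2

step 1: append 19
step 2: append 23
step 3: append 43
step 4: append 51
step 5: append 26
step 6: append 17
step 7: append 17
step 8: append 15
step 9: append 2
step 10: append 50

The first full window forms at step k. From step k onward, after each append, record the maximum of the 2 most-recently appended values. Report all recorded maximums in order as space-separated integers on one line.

Answer: 23 43 51 51 26 17 17 15 50

Derivation:
step 1: append 19 -> window=[19] (not full yet)
step 2: append 23 -> window=[19, 23] -> max=23
step 3: append 43 -> window=[23, 43] -> max=43
step 4: append 51 -> window=[43, 51] -> max=51
step 5: append 26 -> window=[51, 26] -> max=51
step 6: append 17 -> window=[26, 17] -> max=26
step 7: append 17 -> window=[17, 17] -> max=17
step 8: append 15 -> window=[17, 15] -> max=17
step 9: append 2 -> window=[15, 2] -> max=15
step 10: append 50 -> window=[2, 50] -> max=50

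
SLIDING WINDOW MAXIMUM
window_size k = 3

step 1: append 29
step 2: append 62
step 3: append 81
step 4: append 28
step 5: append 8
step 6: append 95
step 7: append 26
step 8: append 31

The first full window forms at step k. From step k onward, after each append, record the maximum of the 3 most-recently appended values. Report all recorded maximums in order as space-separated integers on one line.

Answer: 81 81 81 95 95 95

Derivation:
step 1: append 29 -> window=[29] (not full yet)
step 2: append 62 -> window=[29, 62] (not full yet)
step 3: append 81 -> window=[29, 62, 81] -> max=81
step 4: append 28 -> window=[62, 81, 28] -> max=81
step 5: append 8 -> window=[81, 28, 8] -> max=81
step 6: append 95 -> window=[28, 8, 95] -> max=95
step 7: append 26 -> window=[8, 95, 26] -> max=95
step 8: append 31 -> window=[95, 26, 31] -> max=95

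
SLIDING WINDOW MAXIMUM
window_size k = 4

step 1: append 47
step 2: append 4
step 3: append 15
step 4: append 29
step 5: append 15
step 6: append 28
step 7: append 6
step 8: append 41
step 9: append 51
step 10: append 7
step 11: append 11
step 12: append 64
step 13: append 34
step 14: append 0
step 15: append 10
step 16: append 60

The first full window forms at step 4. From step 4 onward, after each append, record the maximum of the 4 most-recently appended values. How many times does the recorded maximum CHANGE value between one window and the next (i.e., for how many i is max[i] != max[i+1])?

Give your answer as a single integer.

Answer: 5

Derivation:
step 1: append 47 -> window=[47] (not full yet)
step 2: append 4 -> window=[47, 4] (not full yet)
step 3: append 15 -> window=[47, 4, 15] (not full yet)
step 4: append 29 -> window=[47, 4, 15, 29] -> max=47
step 5: append 15 -> window=[4, 15, 29, 15] -> max=29
step 6: append 28 -> window=[15, 29, 15, 28] -> max=29
step 7: append 6 -> window=[29, 15, 28, 6] -> max=29
step 8: append 41 -> window=[15, 28, 6, 41] -> max=41
step 9: append 51 -> window=[28, 6, 41, 51] -> max=51
step 10: append 7 -> window=[6, 41, 51, 7] -> max=51
step 11: append 11 -> window=[41, 51, 7, 11] -> max=51
step 12: append 64 -> window=[51, 7, 11, 64] -> max=64
step 13: append 34 -> window=[7, 11, 64, 34] -> max=64
step 14: append 0 -> window=[11, 64, 34, 0] -> max=64
step 15: append 10 -> window=[64, 34, 0, 10] -> max=64
step 16: append 60 -> window=[34, 0, 10, 60] -> max=60
Recorded maximums: 47 29 29 29 41 51 51 51 64 64 64 64 60
Changes between consecutive maximums: 5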